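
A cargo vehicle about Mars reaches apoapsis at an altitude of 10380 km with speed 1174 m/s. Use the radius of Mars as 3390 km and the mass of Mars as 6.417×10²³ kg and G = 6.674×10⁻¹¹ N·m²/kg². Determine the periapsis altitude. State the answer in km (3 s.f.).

periapsis altitude ≈ 530 km

μ = GM = 6.674×10⁻¹¹ × 6.417×10²³ = 4.283×10¹³ m³/s².
r_a = 3390 + 10380 = 13770 km = 1.377×10⁷ m.
Specific energy ε = v²/2 − μ/r = -2.421×10⁶ J/kg, so a = −μ/(2ε) = 8.845×10⁶ m.
The apsides satisfy r_p + r_a = 2a, so the periapsis radius is 2a − r_a = 3.920×10⁶ m = 3919.6 km.
Periapsis altitude = 3919.6 − 3390 = 529.58 km.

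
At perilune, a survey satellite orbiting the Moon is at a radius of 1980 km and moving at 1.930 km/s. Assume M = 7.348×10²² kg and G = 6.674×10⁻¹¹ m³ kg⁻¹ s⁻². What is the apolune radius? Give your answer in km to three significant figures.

apolune radius ≈ 6000 km

μ = GM = 6.674×10⁻¹¹ × 7.348×10²² = 4.904×10¹² m³/s².
r_p = 1.980×10⁶ m.
Specific energy ε = v²/2 − μ/r = -6.143×10⁵ J/kg, so a = −μ/(2ε) = 3.991×10⁶ m.
The apsides satisfy r_p + r_a = 2a, so the apolune radius is 2a − r_p = 6.003×10⁶ m = 6002.6 km.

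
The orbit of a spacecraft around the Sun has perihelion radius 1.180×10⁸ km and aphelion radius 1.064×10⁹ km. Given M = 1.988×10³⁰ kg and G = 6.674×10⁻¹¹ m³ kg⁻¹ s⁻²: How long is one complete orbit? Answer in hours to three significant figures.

T ≈ 68800 hours

μ = GM = 6.674×10⁻¹¹ × 1.988×10³⁰ = 1.327×10²⁰ m³/s².
Semi-major axis a = (r_p + r_a)/2 = (1.1800×10⁸ + 1.0640×10⁹)/2 = 5.9100×10⁸ km = 5.910×10¹¹ m.
By Kepler's third law T = 2π√(a³/μ) = 2π × 3.944×10⁷ = 2.478×10⁸ s.
= 68840 hours.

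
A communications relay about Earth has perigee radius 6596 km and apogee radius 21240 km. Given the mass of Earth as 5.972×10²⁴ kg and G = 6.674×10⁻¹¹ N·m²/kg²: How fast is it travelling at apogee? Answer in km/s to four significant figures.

v ≈ 2.982 km/s

μ = GM = 6.674×10⁻¹¹ × 5.972×10²⁴ = 3.986×10¹⁴ m³/s².
Semi-major axis a = (r_p + r_a)/2 = 13918 km = 1.392×10⁷ m.
Vis-viva: v² = μ(2/r − 1/a) = 3.986×10¹⁴ × (9.416×10⁻⁸ − 7.185×10⁻⁸) = 8.893×10⁶ m²/s².
v = 2982 m/s = 2.982 km/s.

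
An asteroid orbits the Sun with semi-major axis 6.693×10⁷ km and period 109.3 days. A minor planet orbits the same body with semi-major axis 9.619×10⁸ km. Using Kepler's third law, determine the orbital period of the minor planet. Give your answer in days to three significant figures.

Kepler's third law: T² ∝ a³, so T₂ = T₁ (a₂/a₁)^(3/2).
a₂/a₁ = 14.37, (a₂/a₁)^(3/2) = 54.48.
T₂ = 109.3 × 54.48 = 5955 days.

T₂ ≈ 5960 days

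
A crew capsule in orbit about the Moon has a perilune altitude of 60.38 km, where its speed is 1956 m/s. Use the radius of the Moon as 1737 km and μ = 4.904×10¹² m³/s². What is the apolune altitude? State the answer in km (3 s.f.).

r_p = 1737 + 60.38 = 1797.4 km = 1.797×10⁶ m.
Specific energy ε = v²/2 − μ/r = -8.154×10⁵ J/kg, so a = −μ/(2ε) = 3.007×10⁶ m.
The apsides satisfy r_p + r_a = 2a, so the apolune radius is 2a − r_p = 4.216×10⁶ m = 4216.5 km.
Apolune altitude = 4216.5 − 1737 = 2479.5 km.

apolune altitude ≈ 2480 km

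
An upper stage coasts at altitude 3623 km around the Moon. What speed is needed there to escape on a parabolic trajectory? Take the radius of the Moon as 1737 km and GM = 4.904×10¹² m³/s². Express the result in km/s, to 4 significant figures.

v_esc ≈ 1.353 km/s

r = 1737 + 3623 = 5360.0 km = 5.3600×10⁶ m.
Escape speed v_esc = √(2μ/r) = √(2 × 4.904×10¹² / 5.360×10⁶) = √(1.830×10⁶) = 1353 m/s.
= 1.353 km/s.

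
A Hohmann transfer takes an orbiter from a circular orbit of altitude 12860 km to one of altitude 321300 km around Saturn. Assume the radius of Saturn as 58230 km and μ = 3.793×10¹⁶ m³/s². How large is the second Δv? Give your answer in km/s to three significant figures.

r₁ = 58230 + 12860 = 71090 km = 7.1090×10⁷ m.
r₂ = 58230 + 321300 = 379530 km = 3.7953×10⁸ m.
Transfer ellipse a_t = (r₁ + r₂)/2 = 2.253×10⁸ m.
At r₁: circular v_c1 = √(μ/r₁) = 23100 m/s; transfer-perikrone v_p = √[μ(2/r₁ − 1/a_t)] = 29980 m/s.
At r₂: circular v_c2 = √(μ/r₂) = 9997 m/s; transfer-apokrone v_a = √[μ(2/r₂ − 1/a_t)] = 5615 m/s.
Δv₂ = v_c2 − v_a = 4382 m/s.
= 4.382 km/s.

Δv ≈ 4.38 km/s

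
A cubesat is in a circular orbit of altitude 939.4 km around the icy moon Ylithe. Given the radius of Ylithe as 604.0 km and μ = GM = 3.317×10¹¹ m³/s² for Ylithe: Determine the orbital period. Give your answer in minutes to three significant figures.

T ≈ 349 minutes

r = 604.0 + 939.4 = 1543.4 km = 1.5434×10⁶ m.
Kepler's third law: T = 2π√(r³/μ) = 2π√((1.543×10⁶)³ / 3.317×10¹¹).
r³/μ = 1.108×10⁷ s², so T = 2π × 3.329×10³ = 2.092×10⁴ s.
Converting: 2.092×10⁴ s ÷ 60.00 = 348.6 minutes.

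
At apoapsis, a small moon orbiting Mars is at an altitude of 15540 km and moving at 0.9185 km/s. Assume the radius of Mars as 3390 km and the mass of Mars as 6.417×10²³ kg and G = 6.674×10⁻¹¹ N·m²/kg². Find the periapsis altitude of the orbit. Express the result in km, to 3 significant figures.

periapsis altitude ≈ 948 km

μ = GM = 6.674×10⁻¹¹ × 6.417×10²³ = 4.283×10¹³ m³/s².
r_a = 3390 + 15540 = 18930 km = 1.893×10⁷ m.
Specific energy ε = v²/2 − μ/r = -1.841×10⁶ J/kg, so a = −μ/(2ε) = 1.163×10⁷ m.
The apsides satisfy r_p + r_a = 2a, so the periapsis radius is 2a − r_a = 4.338×10⁶ m = 4338.4 km.
Periapsis altitude = 4338.4 − 3390 = 948.37 km.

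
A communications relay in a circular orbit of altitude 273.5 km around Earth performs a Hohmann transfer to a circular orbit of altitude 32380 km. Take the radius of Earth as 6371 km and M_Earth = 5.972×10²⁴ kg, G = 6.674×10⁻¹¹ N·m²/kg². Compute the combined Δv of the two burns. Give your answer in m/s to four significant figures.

Δv_total ≈ 3847 m/s

μ = GM = 6.674×10⁻¹¹ × 5.972×10²⁴ = 3.986×10¹⁴ m³/s².
r₁ = 6371 + 273.5 = 6644.5 km = 6.6445×10⁶ m.
r₂ = 6371 + 32380 = 38751 km = 3.8751×10⁷ m.
Transfer ellipse a_t = (r₁ + r₂)/2 = 2.270×10⁷ m.
At r₁: circular v_c1 = √(μ/r₁) = 7745 m/s; transfer-perigee v_p = √[μ(2/r₁ − 1/a_t)] = 10120 m/s.
Δv₁ = v_p − v_c1 = 2375 m/s.
At r₂: circular v_c2 = √(μ/r₂) = 3207 m/s; transfer-apogee v_a = √[μ(2/r₂ − 1/a_t)] = 1735 m/s.
Δv₂ = v_c2 − v_a = 1472 m/s.
Total Δv = Δv₁ + Δv₂ = 3847 m/s.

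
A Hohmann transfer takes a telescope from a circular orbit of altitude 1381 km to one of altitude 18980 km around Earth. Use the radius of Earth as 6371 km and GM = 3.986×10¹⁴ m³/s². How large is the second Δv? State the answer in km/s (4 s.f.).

r₁ = 6371 + 1381 = 7752.0 km = 7.7520×10⁶ m.
r₂ = 6371 + 18980 = 25351 km = 2.5351×10⁷ m.
Transfer ellipse a_t = (r₁ + r₂)/2 = 1.655×10⁷ m.
At r₁: circular v_c1 = √(μ/r₁) = 7171 m/s; transfer-perigee v_p = √[μ(2/r₁ − 1/a_t)] = 8874 m/s.
At r₂: circular v_c2 = √(μ/r₂) = 3965 m/s; transfer-apogee v_a = √[μ(2/r₂ − 1/a_t)] = 2714 m/s.
Δv₂ = v_c2 − v_a = 1252 m/s.
= 1.252 km/s.

Δv ≈ 1.252 km/s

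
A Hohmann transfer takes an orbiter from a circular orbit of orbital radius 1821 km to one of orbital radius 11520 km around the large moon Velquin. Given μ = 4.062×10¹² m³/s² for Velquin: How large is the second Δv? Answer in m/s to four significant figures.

Δv ≈ 283.5 m/s

r₁ = 1821 km = 1.821×10⁶ m.
r₂ = 11520 km = 1.152×10⁷ m.
Transfer ellipse a_t = (r₁ + r₂)/2 = 6.670×10⁶ m.
At r₁: circular v_c1 = √(μ/r₁) = 1494 m/s; transfer-periapsis v_p = √[μ(2/r₁ − 1/a_t)] = 1963 m/s.
At r₂: circular v_c2 = √(μ/r₂) = 593.8 m/s; transfer-apoapsis v_a = √[μ(2/r₂ − 1/a_t)] = 310.3 m/s.
Δv₂ = v_c2 − v_a = 283.5 m/s.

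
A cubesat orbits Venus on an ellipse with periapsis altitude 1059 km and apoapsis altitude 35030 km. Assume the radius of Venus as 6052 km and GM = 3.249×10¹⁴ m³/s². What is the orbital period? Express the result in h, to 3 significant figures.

r_p = 6052 + 1059 = 7111.0 km = 7.1110×10⁶ m.
r_a = 6052 + 35030 = 41082 km = 4.1082×10⁷ m.
Semi-major axis a = (r_p + r_a)/2 = (7111.0 + 41082)/2 = 24096 km = 2.410×10⁷ m.
By Kepler's third law T = 2π√(a³/μ) = 2π × 6.562×10³ = 4.123×10⁴ s.
= 11.45 h.

T ≈ 11.5 h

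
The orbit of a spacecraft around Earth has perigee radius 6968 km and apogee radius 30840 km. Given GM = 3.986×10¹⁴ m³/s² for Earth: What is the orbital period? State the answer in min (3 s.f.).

Semi-major axis a = (r_p + r_a)/2 = (6968.0 + 30840)/2 = 18904 km = 1.890×10⁷ m.
By Kepler's third law T = 2π√(a³/μ) = 2π × 4.117×10³ = 2.587×10⁴ s.
= 431.1 min.

T ≈ 431 min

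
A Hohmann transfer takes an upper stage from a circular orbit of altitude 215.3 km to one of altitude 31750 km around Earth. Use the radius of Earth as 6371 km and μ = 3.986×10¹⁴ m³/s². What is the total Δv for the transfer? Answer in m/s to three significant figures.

r₁ = 6371 + 215.3 = 6586.3 km = 6.5863×10⁶ m.
r₂ = 6371 + 31750 = 38121 km = 3.8121×10⁷ m.
Transfer ellipse a_t = (r₁ + r₂)/2 = 2.235×10⁷ m.
At r₁: circular v_c1 = √(μ/r₁) = 7779 m/s; transfer-perigee v_p = √[μ(2/r₁ − 1/a_t)] = 10160 m/s.
Δv₁ = v_p − v_c1 = 2380 m/s.
At r₂: circular v_c2 = √(μ/r₂) = 3234 m/s; transfer-apogee v_a = √[μ(2/r₂ − 1/a_t)] = 1755 m/s.
Δv₂ = v_c2 − v_a = 1478 m/s.
Total Δv = Δv₁ + Δv₂ = 3858 m/s.

Δv_total ≈ 3860 m/s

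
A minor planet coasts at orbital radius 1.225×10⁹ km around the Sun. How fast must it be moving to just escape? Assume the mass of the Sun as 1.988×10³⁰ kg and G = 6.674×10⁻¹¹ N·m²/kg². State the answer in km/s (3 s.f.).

μ = GM = 6.674×10⁻¹¹ × 1.988×10³⁰ = 1.327×10²⁰ m³/s².
r = 1.225×10⁹ km = 1.225×10¹² m.
Escape speed v_esc = √(2μ/r) = √(2 × 1.327×10²⁰ / 1.225×10¹²) = √(2.166×10⁸) = 14720 m/s.
= 14.72 km/s.

v_esc ≈ 14.7 km/s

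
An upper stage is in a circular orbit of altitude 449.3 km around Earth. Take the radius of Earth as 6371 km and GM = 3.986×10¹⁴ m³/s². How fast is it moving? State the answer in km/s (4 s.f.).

v ≈ 7.645 km/s

r = 6371 + 449.3 = 6820.3 km = 6.8203×10⁶ m.
For a circular orbit v = √(μ/r) = √(3.986×10¹⁴ / 6.820×10⁶) = √(5.844×10⁷) = 7645 m/s.
That is 7.645 km/s.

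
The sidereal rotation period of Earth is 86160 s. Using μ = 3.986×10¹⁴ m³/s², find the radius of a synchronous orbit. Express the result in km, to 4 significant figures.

A synchronous orbit has period T, so by Kepler's third law a = (μT²/4π²)^(1/3).
μT²/4π² = 3.986×10¹⁴ × (8.616×10⁴)² / 39.48 = 7.495×10²² m³.
a = 4.216×10⁷ m = 42163 km.

r_sync ≈ 42160 km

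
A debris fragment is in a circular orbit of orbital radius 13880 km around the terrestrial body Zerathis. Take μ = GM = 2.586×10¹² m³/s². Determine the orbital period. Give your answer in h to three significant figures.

T ≈ 56.1 h

r = 13880 km = 1.388×10⁷ m.
Kepler's third law: T = 2π√(r³/μ) = 2π√((1.388×10⁷)³ / 2.586×10¹²).
r³/μ = 1.034×10⁹ s², so T = 2π × 3.216×10⁴ = 2.020×10⁵ s.
Converting: 2.020×10⁵ s ÷ 3600 = 56.12 h.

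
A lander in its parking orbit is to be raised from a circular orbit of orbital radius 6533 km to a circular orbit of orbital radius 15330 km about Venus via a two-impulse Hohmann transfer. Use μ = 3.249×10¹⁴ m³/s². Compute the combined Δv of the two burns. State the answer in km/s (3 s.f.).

r₁ = 6533 km = 6.533×10⁶ m.
r₂ = 15330 km = 1.533×10⁷ m.
Transfer ellipse a_t = (r₁ + r₂)/2 = 1.093×10⁷ m.
At r₁: circular v_c1 = √(μ/r₁) = 7052 m/s; transfer-periapsis v_p = √[μ(2/r₁ − 1/a_t)] = 8351 m/s.
Δv₁ = v_p − v_c1 = 1299 m/s.
At r₂: circular v_c2 = √(μ/r₂) = 4604 m/s; transfer-apoapsis v_a = √[μ(2/r₂ − 1/a_t)] = 3559 m/s.
Δv₂ = v_c2 − v_a = 1045 m/s.
Total Δv = Δv₁ + Δv₂ = 2344 m/s = 2.344 km/s.

Δv_total ≈ 2.34 km/s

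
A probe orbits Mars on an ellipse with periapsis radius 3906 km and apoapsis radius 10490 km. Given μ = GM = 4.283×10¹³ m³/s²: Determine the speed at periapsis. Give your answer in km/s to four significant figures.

Semi-major axis a = (r_p + r_a)/2 = 7198.0 km = 7.198×10⁶ m.
Vis-viva: v² = μ(2/r − 1/a) = 4.283×10¹³ × (5.120×10⁻⁷ − 1.389×10⁻⁷) = 1.598×10⁷ m²/s².
v = 3998 m/s = 3.998 km/s.

v ≈ 3.998 km/s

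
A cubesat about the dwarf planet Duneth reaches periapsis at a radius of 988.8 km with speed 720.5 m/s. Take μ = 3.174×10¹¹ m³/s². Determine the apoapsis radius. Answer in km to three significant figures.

r_p = 9.888×10⁵ m.
Specific energy ε = v²/2 − μ/r = -6.144×10⁴ J/kg, so a = −μ/(2ε) = 2.583×10⁶ m.
The apsides satisfy r_p + r_a = 2a, so the apoapsis radius is 2a − r_p = 4.178×10⁶ m = 4177.6 km.

apoapsis radius ≈ 4180 km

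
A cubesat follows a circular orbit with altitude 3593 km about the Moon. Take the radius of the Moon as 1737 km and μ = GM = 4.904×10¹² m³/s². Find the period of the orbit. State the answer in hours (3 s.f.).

T ≈ 9.70 hours

r = 1737 + 3593 = 5330.0 km = 5.3300×10⁶ m.
Kepler's third law: T = 2π√(r³/μ) = 2π√((5.330×10⁶)³ / 4.904×10¹²).
r³/μ = 3.088×10⁷ s², so T = 2π × 5.557×10³ = 3.491×10⁴ s.
Converting: 3.491×10⁴ s ÷ 3600 = 9.698 hours.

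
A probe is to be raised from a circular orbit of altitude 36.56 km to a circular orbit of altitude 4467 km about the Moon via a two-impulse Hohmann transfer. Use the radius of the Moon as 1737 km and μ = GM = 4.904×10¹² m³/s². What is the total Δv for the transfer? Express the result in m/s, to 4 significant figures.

r₁ = 1737 + 36.56 = 1773.6 km = 1.7736×10⁶ m.
r₂ = 1737 + 4467 = 6204.0 km = 6.2040×10⁶ m.
Transfer ellipse a_t = (r₁ + r₂)/2 = 3.989×10⁶ m.
At r₁: circular v_c1 = √(μ/r₁) = 1663 m/s; transfer-perilune v_p = √[μ(2/r₁ − 1/a_t)] = 2074 m/s.
Δv₁ = v_p − v_c1 = 411.0 m/s.
At r₂: circular v_c2 = √(μ/r₂) = 889.1 m/s; transfer-apolune v_a = √[μ(2/r₂ − 1/a_t)] = 592.8 m/s.
Δv₂ = v_c2 − v_a = 296.2 m/s.
Total Δv = Δv₁ + Δv₂ = 707.2 m/s.

Δv_total ≈ 707.2 m/s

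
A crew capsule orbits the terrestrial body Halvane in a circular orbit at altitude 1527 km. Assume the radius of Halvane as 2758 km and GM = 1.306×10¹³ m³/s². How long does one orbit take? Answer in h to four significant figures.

T ≈ 4.284 h

r = 2758 + 1527 = 4285.0 km = 4.2850×10⁶ m.
Kepler's third law: T = 2π√(r³/μ) = 2π√((4.285×10⁶)³ / 1.306×10¹³).
r³/μ = 6.024×10⁶ s², so T = 2π × 2.454×10³ = 1.542×10⁴ s.
Converting: 1.542×10⁴ s ÷ 3600 = 4.284 h.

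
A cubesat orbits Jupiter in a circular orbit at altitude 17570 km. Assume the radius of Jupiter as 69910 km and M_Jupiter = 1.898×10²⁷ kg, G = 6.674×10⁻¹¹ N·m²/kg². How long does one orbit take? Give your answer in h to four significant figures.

T ≈ 4.012 h

μ = GM = 6.674×10⁻¹¹ × 1.898×10²⁷ = 1.267×10¹⁷ m³/s².
r = 69910 + 17570 = 87480 km = 8.7480×10⁷ m.
Kepler's third law: T = 2π√(r³/μ) = 2π√((8.748×10⁷)³ / 1.267×10¹⁷).
r³/μ = 5.285×10⁶ s², so T = 2π × 2.299×10³ = 1.444×10⁴ s.
Converting: 1.444×10⁴ s ÷ 3600 = 4.012 h.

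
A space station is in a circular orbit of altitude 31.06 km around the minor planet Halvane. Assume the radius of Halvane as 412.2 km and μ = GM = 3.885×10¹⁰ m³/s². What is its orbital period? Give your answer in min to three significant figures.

T ≈ 157 min

r = 412.2 + 31.06 = 443.26 km = 4.4326×10⁵ m.
Kepler's third law: T = 2π√(r³/μ) = 2π√((4.433×10⁵)³ / 3.885×10¹⁰).
r³/μ = 2.242×10⁶ s², so T = 2π × 1.497×10³ = 9.407×10³ s.
Converting: 9.407×10³ s ÷ 60.00 = 156.8 min.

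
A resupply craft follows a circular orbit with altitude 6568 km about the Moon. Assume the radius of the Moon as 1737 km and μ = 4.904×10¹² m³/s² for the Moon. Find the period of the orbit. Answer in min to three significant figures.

r = 1737 + 6568 = 8305.0 km = 8.3050×10⁶ m.
Kepler's third law: T = 2π√(r³/μ) = 2π√((8.305×10⁶)³ / 4.904×10¹²).
r³/μ = 1.168×10⁸ s², so T = 2π × 1.081×10⁴ = 6.791×10⁴ s.
Converting: 6.791×10⁴ s ÷ 60.00 = 1132 min.

T ≈ 1130 min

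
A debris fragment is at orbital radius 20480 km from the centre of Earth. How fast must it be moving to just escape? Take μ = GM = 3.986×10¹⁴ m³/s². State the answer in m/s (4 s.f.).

v_esc ≈ 6239 m/s

r = 20480 km = 2.048×10⁷ m.
Escape speed v_esc = √(2μ/r) = √(2 × 3.986×10¹⁴ / 2.048×10⁷) = √(3.893×10⁷) = 6239 m/s.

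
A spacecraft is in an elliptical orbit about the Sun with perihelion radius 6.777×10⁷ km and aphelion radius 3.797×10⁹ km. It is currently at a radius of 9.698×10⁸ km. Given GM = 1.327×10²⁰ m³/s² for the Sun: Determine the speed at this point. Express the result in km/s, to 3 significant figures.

Semi-major axis a = (r_p + r_a)/2 = 1.9324×10⁹ km = 1.932×10¹² m.
Vis-viva: v² = μ(2/r − 1/a) = 1.327×10²⁰ × (2.062×10⁻¹² − 5.175×10⁻¹³) = 2.050×10⁸ m²/s².
v = 14320 m/s = 14.32 km/s.

v ≈ 14.3 km/s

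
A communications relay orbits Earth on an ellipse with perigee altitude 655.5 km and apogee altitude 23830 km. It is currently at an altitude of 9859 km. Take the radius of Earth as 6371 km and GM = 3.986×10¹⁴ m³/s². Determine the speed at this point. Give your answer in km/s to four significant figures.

r_p = 6371 + 655.5 = 7026.5 km = 7.0265×10⁶ m.
r_a = 6371 + 23830 = 30201 km = 3.0201×10⁷ m.
r = 6371 + 9859 = 16230 km = 1.623×10⁷ m.
Semi-major axis a = (r_p + r_a)/2 = 18614 km = 1.861×10⁷ m.
Vis-viva: v² = μ(2/r − 1/a) = 3.986×10¹⁴ × (1.232×10⁻⁷ − 5.372×10⁻⁸) = 2.770×10⁷ m²/s².
v = 5264 m/s = 5.264 km/s.

v ≈ 5.264 km/s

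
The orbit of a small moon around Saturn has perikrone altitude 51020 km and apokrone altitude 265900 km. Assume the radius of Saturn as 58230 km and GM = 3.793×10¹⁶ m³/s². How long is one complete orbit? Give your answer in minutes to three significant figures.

r_p = 58230 + 51020 = 109250 km = 1.0925×10⁸ m.
r_a = 58230 + 265900 = 324130 km = 3.2413×10⁸ m.
Semi-major axis a = (r_p + r_a)/2 = (1.0925×10⁵ + 3.2413×10⁵)/2 = 2.1669×10⁵ km = 2.167×10⁸ m.
By Kepler's third law T = 2π√(a³/μ) = 2π × 1.638×10⁴ = 1.029×10⁵ s.
= 1715 minutes.

T ≈ 1720 minutes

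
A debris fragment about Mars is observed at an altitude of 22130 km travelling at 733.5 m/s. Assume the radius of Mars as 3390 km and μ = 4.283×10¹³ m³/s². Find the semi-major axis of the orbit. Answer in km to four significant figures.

r = 3390 + 22130 = 25520 km = 2.552×10⁷ m.
Vis-viva rearranged: 1/a = 2/r − v²/μ = 7.837×10⁻⁸ − 1.256×10⁻⁸ = 6.581×10⁻⁸ m⁻¹.
a = 1.520×10⁷ m = 15196 km.

a ≈ 15200 km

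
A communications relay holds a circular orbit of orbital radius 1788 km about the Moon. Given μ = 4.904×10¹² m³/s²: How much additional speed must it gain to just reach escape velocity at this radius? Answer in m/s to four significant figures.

r = 1788 km = 1.788×10⁶ m.
Circular speed v_c = √(μ/r) = 1656 m/s.
Escape speed v_esc = √(2μ/r) = √2 × v_c = 2342 m/s.
Δv = v_esc − v_c = 686.0 m/s.

Δv ≈ 686.0 m/s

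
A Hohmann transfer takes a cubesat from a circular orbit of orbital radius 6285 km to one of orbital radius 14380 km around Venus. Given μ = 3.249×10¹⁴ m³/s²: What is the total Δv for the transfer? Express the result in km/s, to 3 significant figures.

Δv_total ≈ 2.34 km/s

r₁ = 6285 km = 6.285×10⁶ m.
r₂ = 14380 km = 1.438×10⁷ m.
Transfer ellipse a_t = (r₁ + r₂)/2 = 1.033×10⁷ m.
At r₁: circular v_c1 = √(μ/r₁) = 7190 m/s; transfer-periapsis v_p = √[μ(2/r₁ − 1/a_t)] = 8482 m/s.
Δv₁ = v_p − v_c1 = 1292 m/s.
At r₂: circular v_c2 = √(μ/r₂) = 4753 m/s; transfer-apoapsis v_a = √[μ(2/r₂ − 1/a_t)] = 3707 m/s.
Δv₂ = v_c2 − v_a = 1046 m/s.
Total Δv = Δv₁ + Δv₂ = 2338 m/s = 2.338 km/s.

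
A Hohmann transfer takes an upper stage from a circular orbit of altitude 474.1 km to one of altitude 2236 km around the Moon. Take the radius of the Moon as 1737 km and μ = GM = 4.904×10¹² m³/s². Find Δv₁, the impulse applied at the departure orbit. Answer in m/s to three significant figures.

r₁ = 1737 + 474.1 = 2211.1 km = 2.2111×10⁶ m.
r₂ = 1737 + 2236 = 3973.0 km = 3.9730×10⁶ m.
Transfer ellipse a_t = (r₁ + r₂)/2 = 3.092×10⁶ m.
At r₁: circular v_c1 = √(μ/r₁) = 1489 m/s; transfer-perilune v_p = √[μ(2/r₁ − 1/a_t)] = 1688 m/s.
Δv₁ = v_p − v_c1 = 198.9 m/s.

Δv ≈ 199 m/s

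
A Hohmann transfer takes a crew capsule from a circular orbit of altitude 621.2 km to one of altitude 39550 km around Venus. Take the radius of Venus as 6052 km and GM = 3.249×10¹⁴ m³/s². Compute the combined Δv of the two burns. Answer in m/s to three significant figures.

Δv_total ≈ 3560 m/s

r₁ = 6052 + 621.2 = 6673.2 km = 6.6732×10⁶ m.
r₂ = 6052 + 39550 = 45602 km = 4.5602×10⁷ m.
Transfer ellipse a_t = (r₁ + r₂)/2 = 2.614×10⁷ m.
At r₁: circular v_c1 = √(μ/r₁) = 6978 m/s; transfer-periapsis v_p = √[μ(2/r₁ − 1/a_t)] = 9217 m/s.
Δv₁ = v_p − v_c1 = 2239 m/s.
At r₂: circular v_c2 = √(μ/r₂) = 2669 m/s; transfer-apoapsis v_a = √[μ(2/r₂ − 1/a_t)] = 1349 m/s.
Δv₂ = v_c2 − v_a = 1321 m/s.
Total Δv = Δv₁ + Δv₂ = 3559 m/s.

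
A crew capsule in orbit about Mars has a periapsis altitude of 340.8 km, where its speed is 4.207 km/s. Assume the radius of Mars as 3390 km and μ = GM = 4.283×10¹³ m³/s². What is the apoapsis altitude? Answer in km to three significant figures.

r_p = 3390 + 340.8 = 3730.8 km = 3.731×10⁶ m.
Specific energy ε = v²/2 − μ/r = -2.631×10⁶ J/kg, so a = −μ/(2ε) = 8.140×10⁶ m.
The apsides satisfy r_p + r_a = 2a, so the apoapsis radius is 2a − r_p = 1.255×10⁷ m = 12550 km.
Apoapsis altitude = 12550 − 3390 = 9160.1 km.

apoapsis altitude ≈ 9160 km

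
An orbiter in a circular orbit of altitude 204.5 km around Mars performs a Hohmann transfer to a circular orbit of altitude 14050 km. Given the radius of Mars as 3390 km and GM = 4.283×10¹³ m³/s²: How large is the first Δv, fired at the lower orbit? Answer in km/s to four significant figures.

r₁ = 3390 + 204.5 = 3594.5 km = 3.5945×10⁶ m.
r₂ = 3390 + 14050 = 17440 km = 1.7440×10⁷ m.
Transfer ellipse a_t = (r₁ + r₂)/2 = 1.052×10⁷ m.
At r₁: circular v_c1 = √(μ/r₁) = 3452 m/s; transfer-periapsis v_p = √[μ(2/r₁ − 1/a_t)] = 4445 m/s.
Δv₁ = v_p − v_c1 = 993.2 m/s.
= 0.9932 km/s.

Δv ≈ 0.9932 km/s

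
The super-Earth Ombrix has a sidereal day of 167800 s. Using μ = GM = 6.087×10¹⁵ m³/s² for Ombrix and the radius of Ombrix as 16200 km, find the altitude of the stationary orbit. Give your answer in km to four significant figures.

h_sync ≈ 1.469×10⁵ km

A synchronous orbit has period T, so by Kepler's third law a = (μT²/4π²)^(1/3).
μT²/4π² = 6.087×10¹⁵ × (1.678×10⁵)² / 39.48 = 4.341×10²⁴ m³.
a = 1.631×10⁸ m = 1.6313×10⁵ km.
Altitude h = a − R = 1.6313×10⁵ − 16200 = 1.4693×10⁵ km.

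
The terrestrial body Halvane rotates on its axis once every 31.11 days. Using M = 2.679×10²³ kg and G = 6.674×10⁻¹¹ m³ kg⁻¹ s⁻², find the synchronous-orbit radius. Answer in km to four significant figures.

μ = GM = 6.674×10⁻¹¹ × 2.679×10²³ = 1.788×10¹³ m³/s².
T = 31.11 days = 2.688×10⁶ s.
A synchronous orbit has period T, so by Kepler's third law a = (μT²/4π²)^(1/3).
μT²/4π² = 1.788×10¹³ × (2.688×10⁶)² / 39.48 = 3.272×10²⁴ m³.
a = 1.485×10⁸ m = 1.4846×10⁵ km.

r_sync ≈ 1.485×10⁵ km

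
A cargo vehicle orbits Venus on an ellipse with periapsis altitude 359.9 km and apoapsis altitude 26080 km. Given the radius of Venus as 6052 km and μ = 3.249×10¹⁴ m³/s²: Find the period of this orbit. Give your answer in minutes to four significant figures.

r_p = 6052 + 359.9 = 6411.9 km = 6.4119×10⁶ m.
r_a = 6052 + 26080 = 32132 km = 3.2132×10⁷ m.
Semi-major axis a = (r_p + r_a)/2 = (6411.9 + 32132)/2 = 19272 km = 1.927×10⁷ m.
By Kepler's third law T = 2π√(a³/μ) = 2π × 4.694×10³ = 2.949×10⁴ s.
= 491.5 minutes.

T ≈ 491.5 minutes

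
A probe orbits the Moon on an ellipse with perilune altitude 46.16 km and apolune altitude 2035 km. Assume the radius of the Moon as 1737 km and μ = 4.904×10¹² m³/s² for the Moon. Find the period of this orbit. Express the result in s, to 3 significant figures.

r_p = 1737 + 46.16 = 1783.2 km = 1.7832×10⁶ m.
r_a = 1737 + 2035 = 3772.0 km = 3.7720×10⁶ m.
Semi-major axis a = (r_p + r_a)/2 = (1783.2 + 3772.0)/2 = 2777.6 km = 2.778×10⁶ m.
By Kepler's third law T = 2π√(a³/μ) = 2π × 2.090×10³ = 1.313×10⁴ s.

T ≈ 13100 s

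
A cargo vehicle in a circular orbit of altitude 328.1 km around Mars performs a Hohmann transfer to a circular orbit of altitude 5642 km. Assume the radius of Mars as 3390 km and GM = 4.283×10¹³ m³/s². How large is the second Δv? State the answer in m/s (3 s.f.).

Δv ≈ 515 m/s

r₁ = 3390 + 328.1 = 3718.1 km = 3.7181×10⁶ m.
r₂ = 3390 + 5642 = 9032.0 km = 9.0320×10⁶ m.
Transfer ellipse a_t = (r₁ + r₂)/2 = 6.375×10⁶ m.
At r₁: circular v_c1 = √(μ/r₁) = 3394 m/s; transfer-periapsis v_p = √[μ(2/r₁ − 1/a_t)] = 4040 m/s.
At r₂: circular v_c2 = √(μ/r₂) = 2178 m/s; transfer-apoapsis v_a = √[μ(2/r₂ − 1/a_t)] = 1663 m/s.
Δv₂ = v_c2 − v_a = 514.6 m/s.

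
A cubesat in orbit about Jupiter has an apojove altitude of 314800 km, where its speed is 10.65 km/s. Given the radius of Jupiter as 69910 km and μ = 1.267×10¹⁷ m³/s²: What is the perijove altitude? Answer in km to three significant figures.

r_a = 69910 + 314800 = 3.8471×10⁵ km = 3.847×10⁸ m.
Specific energy ε = v²/2 − μ/r = -2.726×10⁸ J/kg, so a = −μ/(2ε) = 2.324×10⁸ m.
The apsides satisfy r_p + r_a = 2a, so the perijove radius is 2a − r_a = 8.003×10⁷ m = 80026 km.
Perijove altitude = 80026 − 69910 = 10116 km.

perijove altitude ≈ 10100 km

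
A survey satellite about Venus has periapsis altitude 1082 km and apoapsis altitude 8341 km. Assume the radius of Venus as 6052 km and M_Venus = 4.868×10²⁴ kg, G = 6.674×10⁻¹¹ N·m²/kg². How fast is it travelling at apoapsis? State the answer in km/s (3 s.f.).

v ≈ 3.87 km/s

μ = GM = 6.674×10⁻¹¹ × 4.868×10²⁴ = 3.249×10¹⁴ m³/s².
r_p = 6052 + 1082 = 7134.0 km = 7.1340×10⁶ m.
r_a = 6052 + 8341 = 14393 km = 1.4393×10⁷ m.
Semi-major axis a = (r_p + r_a)/2 = 10764 km = 1.076×10⁷ m.
Vis-viva: v² = μ(2/r − 1/a) = 3.249×10¹⁴ × (1.390×10⁻⁷ − 9.291×10⁻⁸) = 1.496×10⁷ m²/s².
v = 3868 m/s = 3.868 km/s.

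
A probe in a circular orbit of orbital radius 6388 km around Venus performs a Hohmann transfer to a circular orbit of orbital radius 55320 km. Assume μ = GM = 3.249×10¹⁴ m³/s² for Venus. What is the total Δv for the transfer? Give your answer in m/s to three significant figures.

r₁ = 6388 km = 6.388×10⁶ m.
r₂ = 55320 km = 5.532×10⁷ m.
Transfer ellipse a_t = (r₁ + r₂)/2 = 3.085×10⁷ m.
At r₁: circular v_c1 = √(μ/r₁) = 7132 m/s; transfer-periapsis v_p = √[μ(2/r₁ − 1/a_t)] = 9549 m/s.
Δv₁ = v_p − v_c1 = 2418 m/s.
At r₂: circular v_c2 = √(μ/r₂) = 2423 m/s; transfer-apoapsis v_a = √[μ(2/r₂ − 1/a_t)] = 1103 m/s.
Δv₂ = v_c2 − v_a = 1321 m/s.
Total Δv = Δv₁ + Δv₂ = 3738 m/s.

Δv_total ≈ 3740 m/s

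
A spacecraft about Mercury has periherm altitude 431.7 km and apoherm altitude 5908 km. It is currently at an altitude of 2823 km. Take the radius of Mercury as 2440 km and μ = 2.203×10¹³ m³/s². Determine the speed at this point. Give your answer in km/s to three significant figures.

r_p = 2440 + 431.7 = 2871.7 km = 2.8717×10⁶ m.
r_a = 2440 + 5908 = 8348.0 km = 8.3480×10⁶ m.
r = 2440 + 2823 = 5263.0 km = 5.263×10⁶ m.
Semi-major axis a = (r_p + r_a)/2 = 5609.9 km = 5.610×10⁶ m.
Vis-viva: v² = μ(2/r − 1/a) = 2.203×10¹³ × (3.800×10⁻⁷ − 1.783×10⁻⁷) = 4.445×10⁶ m²/s².
v = 2108 m/s = 2.108 km/s.

v ≈ 2.11 km/s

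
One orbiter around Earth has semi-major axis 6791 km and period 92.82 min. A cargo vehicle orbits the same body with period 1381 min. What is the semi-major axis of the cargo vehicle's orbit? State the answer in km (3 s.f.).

Kepler's third law: a³ ∝ T², so a₂ = a₁ (T₂/T₁)^(2/3).
T₂/T₁ = 14.88, (T₂/T₁)^(2/3) = 6.049.
a₂ = 6791 × 6.049 = 41080 km.

a₂ ≈ 41100 km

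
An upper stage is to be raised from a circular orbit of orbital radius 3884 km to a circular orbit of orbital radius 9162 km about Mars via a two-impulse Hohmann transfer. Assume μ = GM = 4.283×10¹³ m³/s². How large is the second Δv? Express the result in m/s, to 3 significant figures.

Δv ≈ 494 m/s

r₁ = 3884 km = 3.884×10⁶ m.
r₂ = 9162 km = 9.162×10⁶ m.
Transfer ellipse a_t = (r₁ + r₂)/2 = 6.523×10⁶ m.
At r₁: circular v_c1 = √(μ/r₁) = 3321 m/s; transfer-periapsis v_p = √[μ(2/r₁ − 1/a_t)] = 3936 m/s.
At r₂: circular v_c2 = √(μ/r₂) = 2162 m/s; transfer-apoapsis v_a = √[μ(2/r₂ − 1/a_t)] = 1668 m/s.
Δv₂ = v_c2 − v_a = 493.7 m/s.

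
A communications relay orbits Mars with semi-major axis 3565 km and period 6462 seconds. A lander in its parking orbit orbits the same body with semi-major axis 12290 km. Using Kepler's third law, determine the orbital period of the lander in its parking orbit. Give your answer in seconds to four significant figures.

T₂ ≈ 41360 seconds

Kepler's third law: T² ∝ a³, so T₂ = T₁ (a₂/a₁)^(3/2).
a₂/a₁ = 3.447, (a₂/a₁)^(3/2) = 6.401.
T₂ = 6462 × 6.401 = 41360 seconds.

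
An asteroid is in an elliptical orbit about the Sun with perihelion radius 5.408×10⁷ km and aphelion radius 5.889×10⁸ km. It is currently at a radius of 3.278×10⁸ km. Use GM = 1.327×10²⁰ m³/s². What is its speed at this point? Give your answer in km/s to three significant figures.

Semi-major axis a = (r_p + r_a)/2 = 3.2149×10⁸ km = 3.215×10¹¹ m.
Vis-viva: v² = μ(2/r − 1/a) = 1.327×10²⁰ × (6.101×10⁻¹² − 3.111×10⁻¹²) = 3.969×10⁸ m²/s².
v = 19920 m/s = 19.92 km/s.

v ≈ 19.9 km/s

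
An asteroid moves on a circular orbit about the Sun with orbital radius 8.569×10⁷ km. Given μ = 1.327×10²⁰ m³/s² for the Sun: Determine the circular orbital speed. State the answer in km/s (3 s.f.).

v ≈ 39.4 km/s

r = 8.569×10⁷ km = 8.569×10¹⁰ m.
For a circular orbit v = √(μ/r) = √(1.327×10²⁰ / 8.569×10¹⁰) = √(1.549×10⁹) = 39350 m/s.
That is 39.35 km/s.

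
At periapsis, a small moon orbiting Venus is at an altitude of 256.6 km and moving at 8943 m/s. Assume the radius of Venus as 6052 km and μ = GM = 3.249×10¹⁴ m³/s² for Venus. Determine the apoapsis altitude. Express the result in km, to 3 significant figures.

r_p = 6052 + 256.6 = 6308.6 km = 6.309×10⁶ m.
Specific energy ε = v²/2 − μ/r = -1.151×10⁷ J/kg, so a = −μ/(2ε) = 1.411×10⁷ m.
The apsides satisfy r_p + r_a = 2a, so the apoapsis radius is 2a − r_p = 2.191×10⁷ m = 21913 km.
Apoapsis altitude = 21913 − 6052 = 15861 km.

apoapsis altitude ≈ 15900 km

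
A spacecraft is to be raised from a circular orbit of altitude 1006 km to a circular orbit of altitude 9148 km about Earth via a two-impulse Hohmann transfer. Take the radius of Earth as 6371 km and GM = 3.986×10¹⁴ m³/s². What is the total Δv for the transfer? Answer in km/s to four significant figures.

Δv_total ≈ 2.207 km/s

r₁ = 6371 + 1006 = 7377.0 km = 7.3770×10⁶ m.
r₂ = 6371 + 9148 = 15519 km = 1.5519×10⁷ m.
Transfer ellipse a_t = (r₁ + r₂)/2 = 1.145×10⁷ m.
At r₁: circular v_c1 = √(μ/r₁) = 7351 m/s; transfer-perigee v_p = √[μ(2/r₁ − 1/a_t)] = 8558 m/s.
Δv₁ = v_p − v_c1 = 1208 m/s.
At r₂: circular v_c2 = √(μ/r₂) = 5068 m/s; transfer-apogee v_a = √[μ(2/r₂ − 1/a_t)] = 4068 m/s.
Δv₂ = v_c2 − v_a = 999.7 m/s.
Total Δv = Δv₁ + Δv₂ = 2207 m/s = 2.207 km/s.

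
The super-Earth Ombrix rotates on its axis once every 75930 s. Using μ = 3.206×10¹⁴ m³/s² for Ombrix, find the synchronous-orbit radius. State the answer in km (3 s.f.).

r_sync ≈ 36000 km

A synchronous orbit has period T, so by Kepler's third law a = (μT²/4π²)^(1/3).
μT²/4π² = 3.206×10¹⁴ × (7.593×10⁴)² / 39.48 = 4.682×10²² m³.
a = 3.604×10⁷ m = 36042 km.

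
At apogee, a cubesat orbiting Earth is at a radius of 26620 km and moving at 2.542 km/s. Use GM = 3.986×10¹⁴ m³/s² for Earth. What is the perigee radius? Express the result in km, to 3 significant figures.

r_a = 2.662×10⁷ m.
Specific energy ε = v²/2 − μ/r = -1.174×10⁷ J/kg, so a = −μ/(2ε) = 1.697×10⁷ m.
The apsides satisfy r_p + r_a = 2a, so the perigee radius is 2a − r_a = 7.324×10⁶ m = 7324.1 km.

perigee radius ≈ 7320 km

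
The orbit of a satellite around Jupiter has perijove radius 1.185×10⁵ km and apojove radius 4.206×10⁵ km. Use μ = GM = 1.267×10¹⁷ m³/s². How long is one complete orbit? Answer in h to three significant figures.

Semi-major axis a = (r_p + r_a)/2 = (1.1850×10⁵ + 4.2060×10⁵)/2 = 2.6955×10⁵ km = 2.696×10⁸ m.
By Kepler's third law T = 2π√(a³/μ) = 2π × 1.243×10⁴ = 7.812×10⁴ s.
= 21.70 h.

T ≈ 21.7 h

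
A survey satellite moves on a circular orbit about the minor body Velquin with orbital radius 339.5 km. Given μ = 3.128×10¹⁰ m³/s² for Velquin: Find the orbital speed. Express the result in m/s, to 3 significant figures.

r = 339.5 km = 3.395×10⁵ m.
For a circular orbit v = √(μ/r) = √(3.128×10¹⁰ / 3.395×10⁵) = √(9.214×10⁴) = 303.5 m/s.

v ≈ 304 m/s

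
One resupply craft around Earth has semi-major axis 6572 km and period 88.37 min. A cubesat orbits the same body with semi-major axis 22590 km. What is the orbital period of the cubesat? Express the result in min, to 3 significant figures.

T₂ ≈ 563 min

Kepler's third law: T² ∝ a³, so T₂ = T₁ (a₂/a₁)^(3/2).
a₂/a₁ = 3.437, (a₂/a₁)^(3/2) = 6.373.
T₂ = 88.37 × 6.373 = 563.2 min.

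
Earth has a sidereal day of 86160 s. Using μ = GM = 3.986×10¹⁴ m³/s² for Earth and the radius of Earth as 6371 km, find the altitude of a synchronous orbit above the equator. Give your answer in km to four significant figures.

A synchronous orbit has period T, so by Kepler's third law a = (μT²/4π²)^(1/3).
μT²/4π² = 3.986×10¹⁴ × (8.616×10⁴)² / 39.48 = 7.495×10²² m³.
a = 4.216×10⁷ m = 42163 km.
Altitude h = a − R = 42163 − 6371 = 35792 km.

h_sync ≈ 35790 km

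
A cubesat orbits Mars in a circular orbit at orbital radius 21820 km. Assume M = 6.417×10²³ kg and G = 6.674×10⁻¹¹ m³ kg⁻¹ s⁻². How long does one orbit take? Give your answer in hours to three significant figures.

T ≈ 27.2 hours

μ = GM = 6.674×10⁻¹¹ × 6.417×10²³ = 4.283×10¹³ m³/s².
r = 21820 km = 2.182×10⁷ m.
Kepler's third law: T = 2π√(r³/μ) = 2π√((2.182×10⁷)³ / 4.283×10¹³).
r³/μ = 2.426×10⁸ s², so T = 2π × 1.557×10⁴ = 9.786×10⁴ s.
Converting: 9.786×10⁴ s ÷ 3600 = 27.18 hours.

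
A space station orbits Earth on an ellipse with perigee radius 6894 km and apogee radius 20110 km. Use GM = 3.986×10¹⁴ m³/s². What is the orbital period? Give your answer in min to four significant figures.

T ≈ 260.2 min

Semi-major axis a = (r_p + r_a)/2 = (6894.0 + 20110)/2 = 13502 km = 1.350×10⁷ m.
By Kepler's third law T = 2π√(a³/μ) = 2π × 2.485×10³ = 1.561×10⁴ s.
= 260.2 min.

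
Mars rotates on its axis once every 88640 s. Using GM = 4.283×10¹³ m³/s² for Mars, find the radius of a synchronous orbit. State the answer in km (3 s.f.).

r_sync ≈ 20400 km

A synchronous orbit has period T, so by Kepler's third law a = (μT²/4π²)^(1/3).
μT²/4π² = 4.283×10¹³ × (8.864×10⁴)² / 39.48 = 8.524×10²¹ m³.
a = 2.043×10⁷ m = 20428 km.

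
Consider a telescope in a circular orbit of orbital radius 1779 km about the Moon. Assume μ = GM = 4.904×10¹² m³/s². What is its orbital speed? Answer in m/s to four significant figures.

r = 1779 km = 1.779×10⁶ m.
For a circular orbit v = √(μ/r) = √(4.904×10¹² / 1.779×10⁶) = √(2.757×10⁶) = 1660 m/s.

v ≈ 1660 m/s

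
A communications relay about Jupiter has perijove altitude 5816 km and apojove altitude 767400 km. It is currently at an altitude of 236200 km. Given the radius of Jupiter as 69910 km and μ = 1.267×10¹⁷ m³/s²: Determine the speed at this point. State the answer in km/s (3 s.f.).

r_p = 69910 + 5816 = 75726 km = 7.5726×10⁷ m.
r_a = 69910 + 767400 = 837310 km = 8.3731×10⁸ m.
r = 69910 + 236200 = 3.0611×10⁵ km = 3.061×10⁸ m.
Semi-major axis a = (r_p + r_a)/2 = 4.5652×10⁵ km = 4.565×10⁸ m.
Vis-viva: v² = μ(2/r − 1/a) = 1.267×10¹⁷ × (6.534×10⁻⁹ − 2.190×10⁻⁹) = 5.503×10⁸ m²/s².
v = 23460 m/s = 23.46 km/s.

v ≈ 23.5 km/s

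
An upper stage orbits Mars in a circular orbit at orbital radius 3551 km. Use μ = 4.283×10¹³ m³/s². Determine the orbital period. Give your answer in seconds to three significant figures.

T ≈ 6420 seconds

r = 3551 km = 3.551×10⁶ m.
Kepler's third law: T = 2π√(r³/μ) = 2π√((3.551×10⁶)³ / 4.283×10¹³).
r³/μ = 1.045×10⁶ s², so T = 2π × 1.022×10³ = 6.424×10³ s.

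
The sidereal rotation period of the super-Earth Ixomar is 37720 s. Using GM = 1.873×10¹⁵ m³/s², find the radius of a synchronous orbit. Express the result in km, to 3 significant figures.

r_sync ≈ 40700 km

A synchronous orbit has period T, so by Kepler's third law a = (μT²/4π²)^(1/3).
μT²/4π² = 1.873×10¹⁵ × (3.772×10⁴)² / 39.48 = 6.750×10²² m³.
a = 4.072×10⁷ m = 40717 km.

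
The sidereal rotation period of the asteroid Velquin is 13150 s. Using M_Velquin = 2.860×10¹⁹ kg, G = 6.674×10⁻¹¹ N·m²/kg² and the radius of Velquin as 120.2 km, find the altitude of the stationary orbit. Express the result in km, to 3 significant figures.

h_sync ≈ 82.8 km

μ = GM = 6.674×10⁻¹¹ × 2.860×10¹⁹ = 1.909×10⁹ m³/s².
A synchronous orbit has period T, so by Kepler's third law a = (μT²/4π²)^(1/3).
μT²/4π² = 1.909×10⁹ × (1.315×10⁴)² / 39.48 = 8.361×10¹⁵ m³.
a = 2.030×10⁵ m = 202.96 km.
Altitude h = a − R = 202.96 − 120.2 = 82.762 km.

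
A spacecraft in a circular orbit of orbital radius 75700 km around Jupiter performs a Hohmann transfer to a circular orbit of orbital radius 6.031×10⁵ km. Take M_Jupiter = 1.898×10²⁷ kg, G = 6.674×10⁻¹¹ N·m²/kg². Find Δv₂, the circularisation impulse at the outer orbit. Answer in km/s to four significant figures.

Δv ≈ 7.648 km/s

μ = GM = 6.674×10⁻¹¹ × 1.898×10²⁷ = 1.267×10¹⁷ m³/s².
r₁ = 75700 km = 7.570×10⁷ m.
r₂ = 6.031×10⁵ km = 6.031×10⁸ m.
Transfer ellipse a_t = (r₁ + r₂)/2 = 3.394×10⁸ m.
At r₁: circular v_c1 = √(μ/r₁) = 40910 m/s; transfer-perijove v_p = √[μ(2/r₁ − 1/a_t)] = 54530 m/s.
At r₂: circular v_c2 = √(μ/r₂) = 14490 m/s; transfer-apojove v_a = √[μ(2/r₂ − 1/a_t)] = 6844 m/s.
Δv₂ = v_c2 − v_a = 7648 m/s.
= 7.648 km/s.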